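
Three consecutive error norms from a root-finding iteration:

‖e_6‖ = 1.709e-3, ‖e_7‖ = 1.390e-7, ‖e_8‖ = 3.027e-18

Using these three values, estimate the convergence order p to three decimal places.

p ≈ ln(‖e_8‖/‖e_7‖) / ln(‖e_7‖/‖e_6‖)
  = ln(3.027e-18/1.390e-7) / ln(1.390e-7/1.709e-3)
  = ln(2.1777e-11) / ln(8.13341e-05)
  = -24.550167 / -9.416945 ≈ 2.607020

2.607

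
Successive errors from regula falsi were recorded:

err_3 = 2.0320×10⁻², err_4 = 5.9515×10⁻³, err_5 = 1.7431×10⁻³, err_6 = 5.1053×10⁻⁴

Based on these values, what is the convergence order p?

1

Consecutive ratios: err_6/err_5 = 5.1053×10⁻⁴/1.7431×10⁻³ = 0.292886, err_5/err_4 = 1.7431×10⁻³/5.9515×10⁻³ = 0.292884.
p ≈ ln(0.292886)/ln(0.292884) = -1.2280/-1.2280 ≈ 1.00.
So the convergence is linear (order 1).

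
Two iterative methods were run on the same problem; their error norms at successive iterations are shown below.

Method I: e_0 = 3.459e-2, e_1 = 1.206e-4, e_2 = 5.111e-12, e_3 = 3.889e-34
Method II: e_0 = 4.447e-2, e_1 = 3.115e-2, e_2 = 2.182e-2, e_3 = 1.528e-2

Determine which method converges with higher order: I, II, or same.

I

Method I: p ≈ ln(3.889e-34/5.111e-12)/ln(5.111e-12/1.206e-4) ≈ 3.00.
Method II: p ≈ ln(1.528e-2/2.182e-2)/ln(2.182e-2/3.115e-2) ≈ 1.00.
Method I has the higher order (≈3.0 vs ≈1.0).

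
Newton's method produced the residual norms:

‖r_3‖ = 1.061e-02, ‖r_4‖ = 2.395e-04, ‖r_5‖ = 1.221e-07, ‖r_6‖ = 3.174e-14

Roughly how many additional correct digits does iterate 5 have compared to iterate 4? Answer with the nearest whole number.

Digits gained ≈ log₁₀(‖r_4‖/‖r_5‖) = log₁₀(2.395e-04/1.221e-07) = log₁₀(1961.51) ≈ 3.293.

3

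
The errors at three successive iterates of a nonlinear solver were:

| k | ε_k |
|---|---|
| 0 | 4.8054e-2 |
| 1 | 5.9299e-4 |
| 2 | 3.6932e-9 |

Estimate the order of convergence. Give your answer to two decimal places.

2.73

p ≈ ln(ε_2/ε_1) / ln(ε_1/ε_0)
  = ln(3.6932e-9/5.9299e-4) / ln(5.9299e-4/4.8054e-2)
  = ln(6.2281e-06) / ln(0.0123401)
  = -11.98644 / -4.39490 ≈ 2.72735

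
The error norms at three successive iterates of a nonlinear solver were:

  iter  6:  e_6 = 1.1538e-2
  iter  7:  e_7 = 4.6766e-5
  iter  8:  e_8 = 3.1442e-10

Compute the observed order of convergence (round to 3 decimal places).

2.162

p ≈ ln(e_8/e_7) / ln(e_7/e_6)
  = ln(3.1442e-10/4.6766e-5) / ln(4.6766e-5/1.1538e-2)
  = ln(6.72326e-06) / ln(0.00405322)
  = -11.909937 / -5.508244 ≈ 2.162202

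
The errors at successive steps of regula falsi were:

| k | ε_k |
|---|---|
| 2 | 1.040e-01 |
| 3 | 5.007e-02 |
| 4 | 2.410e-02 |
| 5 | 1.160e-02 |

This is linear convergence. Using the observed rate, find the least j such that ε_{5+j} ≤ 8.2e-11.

Rate ρ ≈ ε_5/ε_4 = 1.160e-02/2.410e-02 = 0.4813.
After j more steps, ε_{5+j} ≈ 1.160e-02·ρ^j; need ρ^j ≤ 8.2e-11/1.160e-02 = 7.06897e-09.
j ≥ ln(7.06897e-09)/ln(0.4813) = -18.7676/-0.73126 = 25.665.
So 26 more iterations are needed.

26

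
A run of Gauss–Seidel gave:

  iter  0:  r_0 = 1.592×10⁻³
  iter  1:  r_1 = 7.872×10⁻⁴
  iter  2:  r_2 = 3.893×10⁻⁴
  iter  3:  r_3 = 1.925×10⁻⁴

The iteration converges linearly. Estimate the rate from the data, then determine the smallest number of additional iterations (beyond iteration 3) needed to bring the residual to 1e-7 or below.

Rate ρ ≈ r_3/r_2 = 1.925×10⁻⁴/3.893×10⁻⁴ = 0.4945.
After j more steps, r_{3+j} ≈ 1.925×10⁻⁴·ρ^j; need ρ^j ≤ 1e-7/1.925×10⁻⁴ = 0.000519481.
j ≥ ln(0.000519481)/ln(0.4945) = -7.5627/-0.70421 = 10.739.
So 11 more iterations are needed.

11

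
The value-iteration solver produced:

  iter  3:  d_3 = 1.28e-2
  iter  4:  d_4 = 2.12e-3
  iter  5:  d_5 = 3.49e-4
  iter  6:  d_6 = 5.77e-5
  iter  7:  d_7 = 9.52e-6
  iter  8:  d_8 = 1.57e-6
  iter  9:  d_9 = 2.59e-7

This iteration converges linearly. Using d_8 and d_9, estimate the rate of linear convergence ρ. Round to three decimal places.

ρ ≈ d_9/d_8 = 2.59e-7/1.57e-6 = 0.16497

0.165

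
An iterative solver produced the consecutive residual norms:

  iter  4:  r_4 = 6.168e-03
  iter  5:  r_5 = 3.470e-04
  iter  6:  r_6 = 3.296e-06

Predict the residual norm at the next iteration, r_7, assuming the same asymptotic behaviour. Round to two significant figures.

First estimate the order: p ≈ ln(r_6/r_5) / ln(r_5/r_4) = ln(3.296e-06/3.470e-04)/ln(3.470e-04/6.168e-03) = ln(0.00949856)/ln(0.0562581) ≈ 1.6181.
Then r_7 ≈ r_6·(r_6/r_5)^p = 3.296e-06·(0.00949856)^1.6181 = 3.296e-06·0.000534131 ≈ 1.76e-09.

1.8e-9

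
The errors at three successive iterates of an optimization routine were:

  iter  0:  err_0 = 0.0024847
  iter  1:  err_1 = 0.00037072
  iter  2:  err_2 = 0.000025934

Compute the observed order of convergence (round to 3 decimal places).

p ≈ ln(err_2/err_1) / ln(err_1/err_0)
  = ln(0.000025934/0.00037072) / ln(0.00037072/0.0024847)
  = ln(0.0699558) / ln(0.149201)
  = -2.659892 / -1.902461 ≈ 1.398132

1.398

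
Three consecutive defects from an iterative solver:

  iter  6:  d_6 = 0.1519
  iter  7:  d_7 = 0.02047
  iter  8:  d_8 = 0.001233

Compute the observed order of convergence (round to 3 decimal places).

1.402

p ≈ ln(d_8/d_7) / ln(d_7/d_6)
  = ln(0.001233/0.02047) / ln(0.02047/0.1519)
  = ln(0.0602345) / ln(0.13476)
  = -2.809510 / -2.004260 ≈ 1.401769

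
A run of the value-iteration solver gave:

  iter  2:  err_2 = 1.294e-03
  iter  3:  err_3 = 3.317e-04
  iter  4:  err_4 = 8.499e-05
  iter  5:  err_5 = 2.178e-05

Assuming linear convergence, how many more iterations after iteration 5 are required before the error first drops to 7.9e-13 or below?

13

Rate ρ ≈ err_5/err_4 = 2.178e-05/8.499e-05 = 0.2563.
After j more steps, err_{5+j} ≈ 2.178e-05·ρ^j; need ρ^j ≤ 7.9e-13/2.178e-05 = 3.62718e-08.
j ≥ ln(3.62718e-08)/ln(0.2563) = -17.1322/-1.36141 = 12.584.
So 13 more iterations are needed.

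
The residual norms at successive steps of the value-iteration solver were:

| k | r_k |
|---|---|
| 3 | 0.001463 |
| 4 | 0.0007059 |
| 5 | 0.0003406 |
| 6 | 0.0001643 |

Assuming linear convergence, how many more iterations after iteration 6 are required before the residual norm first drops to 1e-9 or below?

Rate ρ ≈ r_6/r_5 = 0.0001643/0.0003406 = 0.4824.
After j more steps, r_{6+j} ≈ 0.0001643·ρ^j; need ρ^j ≤ 1e-9/0.0001643 = 6.08643e-06.
j ≥ ln(6.08643e-06)/ln(0.4824) = -12.0094/-0.72898 = 16.474.
So 17 more iterations are needed.

17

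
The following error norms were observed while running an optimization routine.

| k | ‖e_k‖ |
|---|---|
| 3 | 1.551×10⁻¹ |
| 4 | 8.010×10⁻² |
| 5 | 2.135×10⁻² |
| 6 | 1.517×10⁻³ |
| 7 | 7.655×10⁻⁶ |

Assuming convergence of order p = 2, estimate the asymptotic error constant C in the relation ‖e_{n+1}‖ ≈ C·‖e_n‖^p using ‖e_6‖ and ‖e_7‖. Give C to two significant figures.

C ≈ ‖e_7‖ / ‖e_6‖^2
  = 7.655×10⁻⁶ / (1.517×10⁻³)^2
  = 7.655×10⁻⁶ / 2.30129e-06 ≈ 3.3264

3.3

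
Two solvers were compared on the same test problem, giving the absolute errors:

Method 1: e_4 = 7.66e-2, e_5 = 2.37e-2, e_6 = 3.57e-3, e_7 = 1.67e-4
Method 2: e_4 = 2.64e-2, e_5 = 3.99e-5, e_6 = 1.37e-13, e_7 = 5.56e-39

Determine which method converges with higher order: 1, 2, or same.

2

Method 1: p ≈ ln(1.67e-4/3.57e-3)/ln(3.57e-3/2.37e-2) ≈ 1.62.
Method 2: p ≈ ln(5.56e-39/1.37e-13)/ln(1.37e-13/3.99e-5) ≈ 3.00.
Method 2 has the higher order (≈3.0 vs ≈1.6).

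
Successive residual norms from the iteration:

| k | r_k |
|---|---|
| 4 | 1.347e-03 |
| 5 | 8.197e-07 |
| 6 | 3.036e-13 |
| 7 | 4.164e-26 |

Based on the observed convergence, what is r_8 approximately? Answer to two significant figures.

First estimate the order: p ≈ ln(r_7/r_6) / ln(r_6/r_5) = ln(4.164e-26/3.036e-13)/ln(3.036e-13/8.197e-07) = ln(1.37154e-13)/ln(3.70379e-07) ≈ 2.0000.
Then r_8 ≈ r_7·(r_7/r_6)^p = 4.164e-26·(1.37154e-13)^2.0000 = 4.164e-26·1.88112e-26 ≈ 7.833e-52.

7.8e-52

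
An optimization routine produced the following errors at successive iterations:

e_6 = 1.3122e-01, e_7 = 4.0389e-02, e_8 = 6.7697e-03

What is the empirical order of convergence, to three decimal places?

1.516

p ≈ ln(e_8/e_7) / ln(e_7/e_6)
  = ln(6.7697e-03/4.0389e-02) / ln(4.0389e-02/1.3122e-01)
  = ln(0.167612) / ln(0.307796)
  = -1.786103 / -1.178318 ≈ 1.515807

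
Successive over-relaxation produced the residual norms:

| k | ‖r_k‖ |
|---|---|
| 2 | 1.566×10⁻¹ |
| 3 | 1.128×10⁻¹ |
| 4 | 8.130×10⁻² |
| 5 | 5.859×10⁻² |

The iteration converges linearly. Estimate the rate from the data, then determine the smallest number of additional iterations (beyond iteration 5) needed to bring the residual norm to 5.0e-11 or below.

64

Rate ρ ≈ ‖r_5‖/‖r_4‖ = 5.859×10⁻²/8.130×10⁻² = 0.7207.
After j more steps, ‖r_{5+j}‖ ≈ 5.859×10⁻²·ρ^j; need ρ^j ≤ 5.0e-11/5.859×10⁻² = 8.53388e-10.
j ≥ ln(8.53388e-10)/ln(0.7207) = -20.8818/-0.32753 = 63.755.
So 64 more iterations are needed.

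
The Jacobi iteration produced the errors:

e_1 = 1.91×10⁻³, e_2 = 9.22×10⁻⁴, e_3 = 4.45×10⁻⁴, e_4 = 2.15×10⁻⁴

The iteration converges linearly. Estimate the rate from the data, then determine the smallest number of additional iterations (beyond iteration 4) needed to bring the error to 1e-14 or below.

Rate ρ ≈ e_4/e_3 = 2.15×10⁻⁴/4.45×10⁻⁴ = 0.4831.
After j more steps, e_{4+j} ≈ 2.15×10⁻⁴·ρ^j; need ρ^j ≤ 1e-14/2.15×10⁻⁴ = 4.65116e-11.
j ≥ ln(4.65116e-11)/ln(0.4831) = -23.7913/-0.72753 = 32.701.
So 33 more iterations are needed.

33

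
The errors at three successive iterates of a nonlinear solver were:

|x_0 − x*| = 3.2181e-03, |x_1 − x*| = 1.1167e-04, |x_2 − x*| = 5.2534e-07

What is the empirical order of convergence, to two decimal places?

p ≈ ln(|x_2 − x*|/|x_1 − x*|) / ln(|x_1 − x*|/|x_0 − x*|)
  = ln(5.2534e-07/1.1167e-04) / ln(1.1167e-04/3.2181e-03)
  = ln(0.0047044) / ln(0.0347006)
  = -5.35926 / -3.36100 ≈ 1.59454

1.59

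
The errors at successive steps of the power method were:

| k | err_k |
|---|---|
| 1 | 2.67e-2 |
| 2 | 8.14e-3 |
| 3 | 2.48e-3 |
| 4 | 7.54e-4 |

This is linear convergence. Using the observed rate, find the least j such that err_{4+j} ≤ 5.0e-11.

14

Rate ρ ≈ err_4/err_3 = 7.54e-4/2.48e-3 = 0.3040.
After j more steps, err_{4+j} ≈ 7.54e-4·ρ^j; need ρ^j ≤ 5.0e-11/7.54e-4 = 6.6313e-08.
j ≥ ln(6.6313e-08)/ln(0.3040) = -16.5289/-1.19073 = 13.881.
So 14 more iterations are needed.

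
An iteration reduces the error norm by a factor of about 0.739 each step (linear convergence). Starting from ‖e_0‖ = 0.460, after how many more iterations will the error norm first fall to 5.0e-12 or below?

84

After k steps, ‖e_k‖ ≈ 0.460·0.739^k.
Need 0.739^k ≤ 5.0e-12/0.460 = 1.08696e-11.
k ≥ ln(1.08696e-11)/ln(0.739) = -25.2451/-0.30246 = 83.466.
Smallest integer k = 84.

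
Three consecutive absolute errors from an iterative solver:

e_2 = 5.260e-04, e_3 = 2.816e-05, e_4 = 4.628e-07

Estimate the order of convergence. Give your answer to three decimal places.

1.403

p ≈ ln(e_4/e_3) / ln(e_3/e_2)
  = ln(4.628e-07/2.816e-05) / ln(2.816e-05/5.260e-04)
  = ln(0.0164347) / ln(0.0535361)
  = -4.108360 / -2.927399 ≈ 1.403416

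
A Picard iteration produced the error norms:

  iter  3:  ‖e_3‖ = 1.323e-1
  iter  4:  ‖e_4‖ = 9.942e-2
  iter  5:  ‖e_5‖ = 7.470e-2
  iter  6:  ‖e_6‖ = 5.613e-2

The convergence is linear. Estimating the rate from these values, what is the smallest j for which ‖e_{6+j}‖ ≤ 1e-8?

55

Rate ρ ≈ ‖e_6‖/‖e_5‖ = 5.613e-2/7.470e-2 = 0.7514.
After j more steps, ‖e_{6+j}‖ ≈ 5.613e-2·ρ^j; need ρ^j ≤ 1e-8/5.613e-2 = 1.78158e-07.
j ≥ ln(1.78158e-07)/ln(0.7514) = -15.5406/-0.28582 = 54.372.
So 55 more iterations are needed.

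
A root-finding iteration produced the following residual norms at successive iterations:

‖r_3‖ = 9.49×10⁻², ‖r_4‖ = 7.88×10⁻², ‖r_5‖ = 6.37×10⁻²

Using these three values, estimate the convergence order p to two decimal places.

p ≈ ln(‖r_5‖/‖r_4‖) / ln(‖r_4‖/‖r_3‖)
  = ln(6.37×10⁻²/7.88×10⁻²) / ln(7.88×10⁻²/9.49×10⁻²)
  = ln(0.808376) / ln(0.830348)
  = -0.21273 / -0.18591 ≈ 1.14426

1.14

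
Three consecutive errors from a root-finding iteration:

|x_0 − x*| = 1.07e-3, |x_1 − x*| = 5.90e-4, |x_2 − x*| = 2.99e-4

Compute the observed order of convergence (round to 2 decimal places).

p ≈ ln(|x_2 − x*|/|x_1 − x*|) / ln(|x_1 − x*|/|x_0 − x*|)
  = ln(2.99e-4/5.90e-4) / ln(5.90e-4/1.07e-3)
  = ln(0.50678) / ln(0.551402)
  = -0.67968 / -0.59529 ≈ 1.14176

1.14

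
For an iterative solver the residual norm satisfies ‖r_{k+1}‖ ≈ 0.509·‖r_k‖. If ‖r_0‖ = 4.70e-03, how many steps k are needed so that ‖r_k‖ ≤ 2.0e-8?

After k steps, ‖r_k‖ ≈ 4.70e-03·0.509^k.
Need 0.509^k ≤ 2.0e-8/4.70e-03 = 4.25532e-06.
k ≥ ln(4.25532e-06)/ln(0.509) = -12.3673/-0.67531 = 18.314.
Smallest integer k = 19.

19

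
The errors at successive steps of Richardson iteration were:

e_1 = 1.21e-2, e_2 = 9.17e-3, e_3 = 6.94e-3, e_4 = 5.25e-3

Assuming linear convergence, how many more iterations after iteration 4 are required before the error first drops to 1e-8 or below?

48

Rate ρ ≈ e_4/e_3 = 5.25e-3/6.94e-3 = 0.7565.
After j more steps, e_{4+j} ≈ 5.25e-3·ρ^j; need ρ^j ≤ 1e-8/5.25e-3 = 1.90476e-06.
j ≥ ln(1.90476e-06)/ln(0.7565) = -13.1712/-0.27905 = 47.200.
So 48 more iterations are needed.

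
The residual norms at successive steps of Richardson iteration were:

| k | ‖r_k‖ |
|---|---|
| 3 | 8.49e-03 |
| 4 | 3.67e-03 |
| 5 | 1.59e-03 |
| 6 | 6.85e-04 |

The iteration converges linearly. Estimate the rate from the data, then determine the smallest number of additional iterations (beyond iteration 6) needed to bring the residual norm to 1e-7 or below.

Rate ρ ≈ ‖r_6‖/‖r_5‖ = 6.85e-04/1.59e-03 = 0.4308.
After j more steps, ‖r_{6+j}‖ ≈ 6.85e-04·ρ^j; need ρ^j ≤ 1e-7/6.85e-04 = 0.000145985.
j ≥ ln(0.000145985)/ln(0.4308) = -8.8320/-0.84211 = 10.488.
So 11 more iterations are needed.

11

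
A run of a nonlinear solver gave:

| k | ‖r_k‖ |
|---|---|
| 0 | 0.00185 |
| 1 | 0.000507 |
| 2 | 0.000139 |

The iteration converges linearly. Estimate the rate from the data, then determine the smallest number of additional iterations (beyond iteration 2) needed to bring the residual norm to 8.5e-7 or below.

4

Rate ρ ≈ ‖r_2‖/‖r_1‖ = 0.000139/0.000507 = 0.2742.
After j more steps, ‖r_{2+j}‖ ≈ 0.000139·ρ^j; need ρ^j ≤ 8.5e-7/0.000139 = 0.00611511.
j ≥ ln(0.00611511)/ln(0.2742) = -5.0970/-1.29390 = 3.939.
So 4 more iterations are needed.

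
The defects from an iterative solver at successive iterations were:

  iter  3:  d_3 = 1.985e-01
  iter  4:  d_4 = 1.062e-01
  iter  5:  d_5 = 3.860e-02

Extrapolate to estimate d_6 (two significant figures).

First estimate the order: p ≈ ln(d_5/d_4) / ln(d_4/d_3) = ln(3.860e-02/1.062e-01)/ln(1.062e-01/1.985e-01) = ln(0.363465)/ln(0.535013) ≈ 1.6181.
Then d_6 ≈ d_5·(d_5/d_4)^p = 3.860e-02·(0.363465)^1.6181 = 3.860e-02·0.19444 ≈ 0.007505.

7.5e-3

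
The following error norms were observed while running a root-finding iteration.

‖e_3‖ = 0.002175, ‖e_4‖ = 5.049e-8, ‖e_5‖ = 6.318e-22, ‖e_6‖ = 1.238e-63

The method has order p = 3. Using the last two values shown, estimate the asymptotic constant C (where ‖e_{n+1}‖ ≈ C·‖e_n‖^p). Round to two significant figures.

C ≈ ‖e_6‖ / ‖e_5‖^3
  = 1.238e-63 / (6.318e-22)^3
  = 1.238e-63 / 2.52196e-64 ≈ 4.9089

4.9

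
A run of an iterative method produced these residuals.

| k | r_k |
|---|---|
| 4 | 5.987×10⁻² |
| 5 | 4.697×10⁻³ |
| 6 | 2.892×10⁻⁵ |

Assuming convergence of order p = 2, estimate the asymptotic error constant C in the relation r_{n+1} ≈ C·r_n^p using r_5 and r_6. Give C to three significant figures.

1.31

C ≈ r_6 / r_5^2
  = 2.892×10⁻⁵ / (4.697×10⁻³)^2
  = 2.892×10⁻⁵ / 2.20618e-05 ≈ 1.3109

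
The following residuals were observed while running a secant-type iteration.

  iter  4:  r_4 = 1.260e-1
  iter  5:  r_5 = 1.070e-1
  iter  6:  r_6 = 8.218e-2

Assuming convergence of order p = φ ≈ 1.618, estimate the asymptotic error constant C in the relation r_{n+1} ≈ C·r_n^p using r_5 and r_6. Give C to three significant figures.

C ≈ r_6 / r_5^1.618
  = 8.218e-2 / (1.070e-1)^1.618
  = 8.218e-2 / 0.026887 ≈ 3.0565

3.06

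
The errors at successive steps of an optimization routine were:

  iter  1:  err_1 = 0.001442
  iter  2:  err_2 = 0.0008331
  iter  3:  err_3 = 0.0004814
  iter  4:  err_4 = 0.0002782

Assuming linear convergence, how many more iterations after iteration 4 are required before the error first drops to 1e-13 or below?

40

Rate ρ ≈ err_4/err_3 = 0.0002782/0.0004814 = 0.5779.
After j more steps, err_{4+j} ≈ 0.0002782·ρ^j; need ρ^j ≤ 1e-13/0.0002782 = 3.59454e-10.
j ≥ ln(3.59454e-10)/ln(0.5779) = -21.7464/-0.54835 = 39.658.
So 40 more iterations are needed.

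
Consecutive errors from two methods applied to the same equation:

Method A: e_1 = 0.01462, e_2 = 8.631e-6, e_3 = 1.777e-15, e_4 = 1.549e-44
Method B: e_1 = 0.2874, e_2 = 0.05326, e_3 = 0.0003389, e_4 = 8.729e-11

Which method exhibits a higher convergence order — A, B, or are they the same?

Method A: p ≈ ln(1.549e-44/1.777e-15)/ln(1.777e-15/8.631e-6) ≈ 3.00.
Method B: p ≈ ln(8.729e-11/0.0003389)/ln(0.0003389/0.05326) ≈ 3.00.
Both orders ≈ 3.0 — effectively the same.

same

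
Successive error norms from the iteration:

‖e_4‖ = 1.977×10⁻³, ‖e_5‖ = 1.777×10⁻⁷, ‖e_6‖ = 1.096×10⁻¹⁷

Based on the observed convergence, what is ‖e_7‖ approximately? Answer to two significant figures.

1.9e-43

First estimate the order: p ≈ ln(‖e_6‖/‖e_5‖) / ln(‖e_5‖/‖e_4‖) = ln(1.096×10⁻¹⁷/1.777×10⁻⁷)/ln(1.777×10⁻⁷/1.977×10⁻³) = ln(6.1677e-11)/ln(8.98837e-05) ≈ 2.5233.
Then ‖e_7‖ ≈ ‖e_6‖·(‖e_6‖/‖e_5‖)^p = 1.096×10⁻¹⁷·(6.1677e-11)^2.5233 = 1.096×10⁻¹⁷·1.7275e-26 ≈ 1.893e-43.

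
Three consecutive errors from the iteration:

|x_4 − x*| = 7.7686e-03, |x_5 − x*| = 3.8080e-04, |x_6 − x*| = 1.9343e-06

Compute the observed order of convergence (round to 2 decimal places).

1.75

p ≈ ln(|x_6 − x*|/|x_5 − x*|) / ln(|x_5 − x*|/|x_4 − x*|)
  = ln(1.9343e-06/3.8080e-04) / ln(3.8080e-04/7.7686e-03)
  = ln(0.00507957) / ln(0.0490178)
  = -5.28253 / -3.01557 ≈ 1.75175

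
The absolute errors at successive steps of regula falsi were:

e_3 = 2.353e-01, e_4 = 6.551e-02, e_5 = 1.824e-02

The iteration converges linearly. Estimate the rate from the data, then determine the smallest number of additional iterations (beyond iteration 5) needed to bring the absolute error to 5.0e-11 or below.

16

Rate ρ ≈ e_5/e_4 = 1.824e-02/6.551e-02 = 0.2784.
After j more steps, e_{5+j} ≈ 1.824e-02·ρ^j; need ρ^j ≤ 5.0e-11/1.824e-02 = 2.74123e-09.
j ≥ ln(2.74123e-09)/ln(0.2784) = -19.7149/-1.27870 = 15.418.
So 16 more iterations are needed.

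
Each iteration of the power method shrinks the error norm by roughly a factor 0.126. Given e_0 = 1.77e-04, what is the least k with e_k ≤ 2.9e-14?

After k steps, e_k ≈ 1.77e-04·0.126^k.
Need 0.126^k ≤ 2.9e-14/1.77e-04 = 1.63842e-10.
k ≥ ln(1.63842e-10)/ln(0.126) = -22.5321/-2.07147 = 10.877.
Smallest integer k = 11.

11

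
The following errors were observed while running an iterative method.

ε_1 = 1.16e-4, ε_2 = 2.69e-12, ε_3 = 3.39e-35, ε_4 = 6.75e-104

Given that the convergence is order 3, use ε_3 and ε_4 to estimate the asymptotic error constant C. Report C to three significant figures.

1.73

C ≈ ε_4 / ε_3^3
  = 6.75e-104 / (3.39e-35)^3
  = 6.75e-104 / 3.89582e-104 ≈ 1.7326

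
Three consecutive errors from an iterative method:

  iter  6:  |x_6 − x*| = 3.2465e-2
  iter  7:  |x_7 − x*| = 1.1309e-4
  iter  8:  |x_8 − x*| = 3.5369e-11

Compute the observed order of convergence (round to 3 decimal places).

p ≈ ln(|x_8 − x*|/|x_7 − x*|) / ln(|x_7 − x*|/|x_6 − x*|)
  = ln(3.5369e-11/1.1309e-4) / ln(1.1309e-4/3.2465e-2)
  = ln(3.12751e-07) / ln(0.00348344)
  = -14.977858 / -5.659735 ≈ 2.646389

2.646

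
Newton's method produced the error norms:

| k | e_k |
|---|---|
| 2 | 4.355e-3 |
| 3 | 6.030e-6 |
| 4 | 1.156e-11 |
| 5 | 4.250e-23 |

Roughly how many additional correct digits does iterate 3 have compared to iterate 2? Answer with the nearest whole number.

3

Digits gained ≈ log₁₀(e_2/e_3) = log₁₀(4.355e-3/6.030e-6) = log₁₀(722.222) ≈ 2.859.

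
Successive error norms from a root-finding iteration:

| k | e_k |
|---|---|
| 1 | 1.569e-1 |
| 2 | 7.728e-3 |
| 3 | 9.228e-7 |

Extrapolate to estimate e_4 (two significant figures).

1.6e-18

First estimate the order: p ≈ ln(e_3/e_2) / ln(e_2/e_1) = ln(9.228e-7/7.728e-3)/ln(7.728e-3/1.569e-1) = ln(0.00011941)/ln(0.0492543) ≈ 3.0002.
Then e_4 ≈ e_3·(e_3/e_2)^p = 9.228e-7·(0.00011941)^3.0002 = 9.228e-7·1.69956e-12 ≈ 1.568e-18.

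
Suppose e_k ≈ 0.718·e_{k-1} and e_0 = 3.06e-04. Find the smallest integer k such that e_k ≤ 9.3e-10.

After k steps, e_k ≈ 3.06e-04·0.718^k.
Need 0.718^k ≤ 9.3e-10/3.06e-04 = 3.03922e-06.
k ≥ ln(3.03922e-06)/ln(0.718) = -12.7039/-0.33129 = 38.347.
Smallest integer k = 39.

39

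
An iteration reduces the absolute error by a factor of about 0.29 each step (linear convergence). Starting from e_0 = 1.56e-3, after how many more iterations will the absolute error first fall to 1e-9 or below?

12

After k steps, e_k ≈ 1.56e-3·0.29^k.
Need 0.29^k ≤ 1e-9/1.56e-3 = 6.41026e-07.
k ≥ ln(6.41026e-07)/ln(0.29) = -14.2602/-1.23787 = 11.520.
Smallest integer k = 12.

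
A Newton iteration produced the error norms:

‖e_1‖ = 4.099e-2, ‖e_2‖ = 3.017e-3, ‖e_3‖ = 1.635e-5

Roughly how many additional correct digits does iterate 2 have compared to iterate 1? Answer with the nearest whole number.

1

Digits gained ≈ log₁₀(‖e_1‖/‖e_2‖) = log₁₀(4.099e-2/3.017e-3) = log₁₀(13.5863) ≈ 1.133.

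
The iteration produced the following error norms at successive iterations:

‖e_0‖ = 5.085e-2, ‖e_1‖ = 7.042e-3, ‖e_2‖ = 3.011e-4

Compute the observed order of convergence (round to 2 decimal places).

1.59

p ≈ ln(‖e_2‖/‖e_1‖) / ln(‖e_1‖/‖e_0‖)
  = ln(3.011e-4/7.042e-3) / ln(7.042e-3/5.085e-2)
  = ln(0.0427577) / ln(0.138486)
  = -3.15221 / -1.97699 ≈ 1.59445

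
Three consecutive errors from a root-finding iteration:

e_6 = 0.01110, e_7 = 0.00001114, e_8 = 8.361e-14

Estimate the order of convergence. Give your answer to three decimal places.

2.710

p ≈ ln(e_8/e_7) / ln(e_7/e_6)
  = ln(8.361e-14/0.00001114) / ln(0.00001114/0.01110)
  = ln(7.50539e-09) / ln(0.0010036)
  = -18.707644 / -6.904162 ≈ 2.709618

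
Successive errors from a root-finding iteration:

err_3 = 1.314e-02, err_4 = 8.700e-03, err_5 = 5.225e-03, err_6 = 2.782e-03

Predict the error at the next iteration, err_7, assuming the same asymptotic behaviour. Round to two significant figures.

1.3e-3

First estimate the order: p ≈ ln(err_6/err_5) / ln(err_5/err_4) = ln(2.782e-03/5.225e-03)/ln(5.225e-03/8.700e-03) = ln(0.53244)/ln(0.600575) ≈ 1.2362.
Then err_7 ≈ err_6·(err_6/err_5)^p = 2.782e-03·(0.53244)^1.2362 = 2.782e-03·0.458792 ≈ 0.001276.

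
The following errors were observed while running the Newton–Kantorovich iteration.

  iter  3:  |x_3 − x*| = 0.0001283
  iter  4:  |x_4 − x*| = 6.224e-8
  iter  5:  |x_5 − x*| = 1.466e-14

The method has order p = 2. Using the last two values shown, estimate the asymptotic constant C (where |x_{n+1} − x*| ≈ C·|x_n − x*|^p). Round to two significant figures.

C ≈ |x_5 − x*| / |x_4 − x*|^2
  = 1.466e-14 / (6.224e-8)^2
  = 1.466e-14 / 3.87382e-15 ≈ 3.7844

3.8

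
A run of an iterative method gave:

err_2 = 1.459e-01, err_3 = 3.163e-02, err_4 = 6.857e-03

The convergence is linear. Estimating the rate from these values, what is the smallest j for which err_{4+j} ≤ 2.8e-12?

15

Rate ρ ≈ err_4/err_3 = 6.857e-03/3.163e-02 = 0.2168.
After j more steps, err_{4+j} ≈ 6.857e-03·ρ^j; need ρ^j ≤ 2.8e-12/6.857e-03 = 4.08342e-10.
j ≥ ln(4.08342e-10)/ln(0.2168) = -21.6189/-1.52878 = 14.141.
So 15 more iterations are needed.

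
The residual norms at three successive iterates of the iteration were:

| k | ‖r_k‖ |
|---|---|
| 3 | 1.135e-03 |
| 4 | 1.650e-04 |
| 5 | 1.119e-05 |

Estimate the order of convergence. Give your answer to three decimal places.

1.395

p ≈ ln(‖r_5‖/‖r_4‖) / ln(‖r_4‖/‖r_3‖)
  = ln(1.119e-05/1.650e-04) / ln(1.650e-04/1.135e-03)
  = ln(0.0678182) / ln(0.145374)
  = -2.690925 / -1.928446 ≈ 1.395385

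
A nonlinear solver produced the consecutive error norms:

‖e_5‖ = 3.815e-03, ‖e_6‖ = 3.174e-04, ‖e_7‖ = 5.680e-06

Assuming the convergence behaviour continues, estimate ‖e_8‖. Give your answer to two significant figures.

First estimate the order: p ≈ ln(‖e_7‖/‖e_6‖) / ln(‖e_6‖/‖e_5‖) = ln(5.680e-06/3.174e-04)/ln(3.174e-04/3.815e-03) = ln(0.0178954)/ln(0.0831979) ≈ 1.6180.
Then ‖e_8‖ ≈ ‖e_7‖·(‖e_7‖/‖e_6‖)^p = 5.680e-06·(0.0178954)^1.6180 = 5.680e-06·0.00148914 ≈ 8.458e-09.

8.5e-9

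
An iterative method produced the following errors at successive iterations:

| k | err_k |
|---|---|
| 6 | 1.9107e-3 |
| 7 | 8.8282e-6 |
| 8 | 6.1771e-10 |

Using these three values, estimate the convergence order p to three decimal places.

p ≈ ln(err_8/err_7) / ln(err_7/err_6)
  = ln(6.1771e-10/8.8282e-6) / ln(8.8282e-6/1.9107e-3)
  = ln(6.99701e-05) / ln(0.0046204)
  = -9.567443 / -5.377274 ≈ 1.779237

1.779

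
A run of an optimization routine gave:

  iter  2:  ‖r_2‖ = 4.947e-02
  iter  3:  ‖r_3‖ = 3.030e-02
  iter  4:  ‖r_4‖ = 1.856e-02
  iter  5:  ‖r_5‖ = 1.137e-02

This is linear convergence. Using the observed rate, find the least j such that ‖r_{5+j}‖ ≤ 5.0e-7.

Rate ρ ≈ ‖r_5‖/‖r_4‖ = 1.137e-02/1.856e-02 = 0.6126.
After j more steps, ‖r_{5+j}‖ ≈ 1.137e-02·ρ^j; need ρ^j ≤ 5.0e-7/1.137e-02 = 4.39754e-05.
j ≥ ln(4.39754e-05)/ln(0.6126) = -10.0319/-0.49004 = 20.472.
So 21 more iterations are needed.

21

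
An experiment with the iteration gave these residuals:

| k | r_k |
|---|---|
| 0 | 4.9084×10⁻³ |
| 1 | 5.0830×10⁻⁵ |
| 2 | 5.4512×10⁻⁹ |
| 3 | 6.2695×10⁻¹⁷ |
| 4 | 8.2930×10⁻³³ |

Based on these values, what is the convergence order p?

2

Consecutive ratios: r_4/r_3 = 8.2930×10⁻³³/6.2695×10⁻¹⁷ = 1.32275e-16, r_3/r_2 = 6.2695×10⁻¹⁷/5.4512×10⁻⁹ = 1.15011e-08.
p ≈ ln(1.32275e-16)/ln(1.15011e-08) = -36.5616/-18.2808 ≈ 2.00.
So the convergence is quadratic (order 2).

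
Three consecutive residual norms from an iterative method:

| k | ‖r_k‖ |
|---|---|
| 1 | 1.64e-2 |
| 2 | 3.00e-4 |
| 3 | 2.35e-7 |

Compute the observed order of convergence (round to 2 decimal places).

p ≈ ln(‖r_3‖/‖r_2‖) / ln(‖r_2‖/‖r_1‖)
  = ln(2.35e-7/3.00e-4) / ln(3.00e-4/1.64e-2)
  = ln(0.000783333) / ln(0.0182927)
  = -7.15195 / -4.00125 ≈ 1.78743

1.79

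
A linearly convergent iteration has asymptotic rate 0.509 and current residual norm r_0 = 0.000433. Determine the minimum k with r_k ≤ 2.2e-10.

After k steps, r_k ≈ 0.000433·0.509^k.
Need 0.509^k ≤ 2.2e-10/0.000433 = 5.08083e-07.
k ≥ ln(5.08083e-07)/ln(0.509) = -14.4926/-0.67531 = 21.461.
Smallest integer k = 22.

22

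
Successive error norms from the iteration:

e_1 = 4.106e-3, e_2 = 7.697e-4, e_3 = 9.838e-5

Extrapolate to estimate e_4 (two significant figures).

7.9e-6

First estimate the order: p ≈ ln(e_3/e_2) / ln(e_2/e_1) = ln(9.838e-5/7.697e-4)/ln(7.697e-4/4.106e-3) = ln(0.127816)/ln(0.187457) ≈ 1.2287.
Then e_4 ≈ e_3·(e_3/e_2)^p = 9.838e-5·(0.127816)^1.2287 = 9.838e-5·0.0798475 ≈ 7.855e-06.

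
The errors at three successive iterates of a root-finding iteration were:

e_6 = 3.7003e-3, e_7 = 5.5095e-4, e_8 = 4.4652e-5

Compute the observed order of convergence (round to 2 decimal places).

p ≈ ln(e_8/e_7) / ln(e_7/e_6)
  = ln(4.4652e-5/5.5095e-4) / ln(5.5095e-4/3.7003e-3)
  = ln(0.0810455) / ln(0.148893)
  = -2.51274 / -1.90453 ≈ 1.31935

1.32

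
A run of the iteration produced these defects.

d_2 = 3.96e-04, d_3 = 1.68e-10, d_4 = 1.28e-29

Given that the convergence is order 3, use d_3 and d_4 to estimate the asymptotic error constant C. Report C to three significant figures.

C ≈ d_4 / d_3^3
  = 1.28e-29 / (1.68e-10)^3
  = 1.28e-29 / 4.74163e-30 ≈ 2.6995

2.70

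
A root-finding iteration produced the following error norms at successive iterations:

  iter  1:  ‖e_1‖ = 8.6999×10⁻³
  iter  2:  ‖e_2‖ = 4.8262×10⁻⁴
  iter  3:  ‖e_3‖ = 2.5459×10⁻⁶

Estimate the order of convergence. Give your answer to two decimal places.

p ≈ ln(‖e_3‖/‖e_2‖) / ln(‖e_2‖/‖e_1‖)
  = ln(2.5459×10⁻⁶/4.8262×10⁻⁴) / ln(4.8262×10⁻⁴/8.6999×10⁻³)
  = ln(0.00527516) / ln(0.0554742)
  = -5.24475 / -2.89184 ≈ 1.81364

1.81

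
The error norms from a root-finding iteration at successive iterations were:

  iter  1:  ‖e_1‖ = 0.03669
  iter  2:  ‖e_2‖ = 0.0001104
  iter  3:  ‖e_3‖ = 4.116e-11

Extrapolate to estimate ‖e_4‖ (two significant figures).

First estimate the order: p ≈ ln(‖e_3‖/‖e_2‖) / ln(‖e_2‖/‖e_1‖) = ln(4.116e-11/0.0001104)/ln(0.0001104/0.03669) = ln(3.72826e-07)/ln(0.00300899) ≈ 2.5494.
Then ‖e_4‖ ≈ ‖e_3‖·(‖e_3‖/‖e_2‖)^p = 4.116e-11·(3.72826e-07)^2.5494 = 4.116e-11·4.08505e-17 ≈ 1.681e-27.

1.7e-27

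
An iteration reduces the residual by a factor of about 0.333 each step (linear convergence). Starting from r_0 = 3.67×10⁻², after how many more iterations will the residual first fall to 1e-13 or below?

25

After k steps, r_k ≈ 3.67×10⁻²·0.333^k.
Need 0.333^k ≤ 1e-13/3.67×10⁻² = 2.7248e-12.
k ≥ ln(2.7248e-12)/ln(0.333) = -26.6286/-1.09961 = 24.216.
Smallest integer k = 25.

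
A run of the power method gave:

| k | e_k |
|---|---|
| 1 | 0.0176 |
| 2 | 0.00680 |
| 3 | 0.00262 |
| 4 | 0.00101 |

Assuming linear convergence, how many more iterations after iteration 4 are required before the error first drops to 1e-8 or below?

Rate ρ ≈ e_4/e_3 = 0.00101/0.00262 = 0.3855.
After j more steps, e_{4+j} ≈ 0.00101·ρ^j; need ρ^j ≤ 1e-8/0.00101 = 9.90099e-06.
j ≥ ln(9.90099e-06)/ln(0.3855) = -11.5229/-0.95321 = 12.089.
So 13 more iterations are needed.

13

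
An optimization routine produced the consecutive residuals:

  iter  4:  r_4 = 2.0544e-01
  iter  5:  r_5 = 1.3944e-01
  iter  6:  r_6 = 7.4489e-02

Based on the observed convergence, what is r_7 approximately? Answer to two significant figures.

2.7e-2

First estimate the order: p ≈ ln(r_6/r_5) / ln(r_5/r_4) = ln(7.4489e-02/1.3944e-01)/ln(1.3944e-01/2.0544e-01) = ln(0.534201)/ln(0.678738) ≈ 1.6179.
Then r_7 ≈ r_6·(r_6/r_5)^p = 7.4489e-02·(0.534201)^1.6179 = 7.4489e-02·0.362621 ≈ 0.02701.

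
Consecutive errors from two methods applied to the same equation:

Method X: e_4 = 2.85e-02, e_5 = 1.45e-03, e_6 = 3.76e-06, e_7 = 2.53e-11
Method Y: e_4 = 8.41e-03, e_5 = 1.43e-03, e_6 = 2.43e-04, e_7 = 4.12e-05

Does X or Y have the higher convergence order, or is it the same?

X

Method X: p ≈ ln(2.53e-11/3.76e-06)/ln(3.76e-06/1.45e-03) ≈ 2.00.
Method Y: p ≈ ln(4.12e-05/2.43e-04)/ln(2.43e-04/1.43e-03) ≈ 1.00.
Method X has the higher order (≈2.0 vs ≈1.0).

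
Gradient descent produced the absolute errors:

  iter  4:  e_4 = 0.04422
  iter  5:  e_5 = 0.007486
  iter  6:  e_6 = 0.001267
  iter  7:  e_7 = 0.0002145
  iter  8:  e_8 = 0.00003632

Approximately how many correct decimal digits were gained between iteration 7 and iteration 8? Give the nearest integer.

Digits gained ≈ log₁₀(e_7/e_8) = log₁₀(0.0002145/0.00003632) = log₁₀(5.90584) ≈ 0.771.

1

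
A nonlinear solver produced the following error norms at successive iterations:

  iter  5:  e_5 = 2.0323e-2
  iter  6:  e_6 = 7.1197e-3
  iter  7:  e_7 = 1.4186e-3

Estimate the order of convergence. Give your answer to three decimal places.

1.538

p ≈ ln(e_7/e_6) / ln(e_6/e_5)
  = ln(1.4186e-3/7.1197e-3) / ln(7.1197e-3/2.0323e-2)
  = ln(0.19925) / ln(0.350327)
  = -1.613195 / -1.048888 ≈ 1.538005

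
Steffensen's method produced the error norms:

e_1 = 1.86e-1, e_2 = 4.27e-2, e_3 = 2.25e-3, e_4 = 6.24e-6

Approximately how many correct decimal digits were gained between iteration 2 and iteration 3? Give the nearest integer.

1

Digits gained ≈ log₁₀(e_2/e_3) = log₁₀(4.27e-2/2.25e-3) = log₁₀(18.9778) ≈ 1.278.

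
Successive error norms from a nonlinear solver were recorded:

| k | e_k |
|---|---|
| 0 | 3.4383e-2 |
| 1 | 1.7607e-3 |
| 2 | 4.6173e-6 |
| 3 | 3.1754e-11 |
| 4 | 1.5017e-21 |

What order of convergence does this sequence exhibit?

Consecutive ratios: e_4/e_3 = 1.5017e-21/3.1754e-11 = 4.72917e-11, e_3/e_2 = 3.1754e-11/4.6173e-6 = 6.87718e-06.
p ≈ ln(4.72917e-11)/ln(6.87718e-06) = -23.7747/-11.8873 ≈ 2.00.
So the convergence is quadratic (order 2).

2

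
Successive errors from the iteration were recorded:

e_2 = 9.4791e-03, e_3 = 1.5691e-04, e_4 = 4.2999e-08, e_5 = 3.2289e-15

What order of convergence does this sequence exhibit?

Consecutive ratios: e_5/e_4 = 3.2289e-15/4.2999e-08 = 7.50924e-08, e_4/e_3 = 4.2999e-08/1.5691e-04 = 0.000274036.
p ≈ ln(7.50924e-08)/ln(0.000274036) = -16.4045/-8.2023 ≈ 2.00.
So the convergence is quadratic (order 2).

2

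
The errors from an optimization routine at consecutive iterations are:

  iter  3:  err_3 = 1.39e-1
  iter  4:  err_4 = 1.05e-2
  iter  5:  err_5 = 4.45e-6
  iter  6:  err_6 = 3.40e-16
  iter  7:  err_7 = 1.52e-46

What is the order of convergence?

Consecutive ratios: err_7/err_6 = 1.52e-46/3.40e-16 = 4.47059e-31, err_6/err_5 = 3.40e-16/4.45e-6 = 7.64045e-11.
p ≈ ln(4.47059e-31)/ln(7.64045e-11) = -69.8826/-23.2950 ≈ 3.00.
So the convergence is cubic (order 3).

3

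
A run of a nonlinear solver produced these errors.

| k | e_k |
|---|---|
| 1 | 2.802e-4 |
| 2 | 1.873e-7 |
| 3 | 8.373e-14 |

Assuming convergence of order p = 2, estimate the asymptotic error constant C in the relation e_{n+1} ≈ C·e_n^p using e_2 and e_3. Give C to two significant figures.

2.4

C ≈ e_3 / e_2^2
  = 8.373e-14 / (1.873e-7)^2
  = 8.373e-14 / 3.50813e-14 ≈ 2.3867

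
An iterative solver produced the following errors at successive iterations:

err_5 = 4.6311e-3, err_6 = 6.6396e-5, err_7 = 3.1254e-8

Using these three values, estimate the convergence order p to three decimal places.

1.805

p ≈ ln(err_7/err_6) / ln(err_6/err_5)
  = ln(3.1254e-8/6.6396e-5) / ln(6.6396e-5/4.6311e-3)
  = ln(0.000470721) / ln(0.014337)
  = -7.661245 / -4.244912 ≈ 1.804807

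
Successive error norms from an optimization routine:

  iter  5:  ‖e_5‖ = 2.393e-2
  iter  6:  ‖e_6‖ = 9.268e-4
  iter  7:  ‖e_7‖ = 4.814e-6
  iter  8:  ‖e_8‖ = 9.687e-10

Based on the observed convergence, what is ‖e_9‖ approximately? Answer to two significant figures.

First estimate the order: p ≈ ln(‖e_8‖/‖e_7‖) / ln(‖e_7‖/‖e_6‖) = ln(9.687e-10/4.814e-6)/ln(4.814e-6/9.268e-4) = ln(0.000201226)/ln(0.00519422) ≈ 1.6180.
Then ‖e_9‖ ≈ ‖e_8‖·(‖e_8‖/‖e_7‖)^p = 9.687e-10·(0.000201226)^1.6180 = 9.687e-10·1.04559e-06 ≈ 1.013e-15.

1.0e-15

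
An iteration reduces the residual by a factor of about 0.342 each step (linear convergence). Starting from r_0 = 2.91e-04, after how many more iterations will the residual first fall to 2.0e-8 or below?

After k steps, r_k ≈ 2.91e-04·0.342^k.
Need 0.342^k ≤ 2.0e-8/2.91e-04 = 6.87285e-05.
k ≥ ln(6.87285e-05)/ln(0.342) = -9.5853/-1.07294 = 8.934.
Smallest integer k = 9.

9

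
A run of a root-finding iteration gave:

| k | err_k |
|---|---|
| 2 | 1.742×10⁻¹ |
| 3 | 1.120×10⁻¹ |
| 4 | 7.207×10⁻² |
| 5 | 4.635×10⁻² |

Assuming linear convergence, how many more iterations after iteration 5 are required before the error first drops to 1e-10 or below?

46

Rate ρ ≈ err_5/err_4 = 4.635×10⁻²/7.207×10⁻² = 0.6431.
After j more steps, err_{5+j} ≈ 4.635×10⁻²·ρ^j; need ρ^j ≤ 1e-10/4.635×10⁻² = 2.1575e-09.
j ≥ ln(2.1575e-09)/ln(0.6431) = -19.9543/-0.44146 = 45.201.
So 46 more iterations are needed.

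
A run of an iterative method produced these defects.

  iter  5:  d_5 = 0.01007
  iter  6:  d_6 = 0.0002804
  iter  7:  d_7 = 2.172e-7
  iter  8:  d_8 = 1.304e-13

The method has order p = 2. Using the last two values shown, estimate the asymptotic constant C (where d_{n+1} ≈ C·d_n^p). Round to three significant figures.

C ≈ d_8 / d_7^2
  = 1.304e-13 / (2.172e-7)^2
  = 1.304e-13 / 4.71758e-14 ≈ 2.7641

2.76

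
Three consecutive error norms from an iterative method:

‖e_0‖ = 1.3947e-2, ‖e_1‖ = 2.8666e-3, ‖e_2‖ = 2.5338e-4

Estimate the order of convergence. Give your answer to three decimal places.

p ≈ ln(‖e_2‖/‖e_1‖) / ln(‖e_1‖/‖e_0‖)
  = ln(2.5338e-4/2.8666e-3) / ln(2.8666e-3/1.3947e-2)
  = ln(0.0883904) / ln(0.205535)
  = -2.425992 / -1.582139 ≈ 1.533362

1.533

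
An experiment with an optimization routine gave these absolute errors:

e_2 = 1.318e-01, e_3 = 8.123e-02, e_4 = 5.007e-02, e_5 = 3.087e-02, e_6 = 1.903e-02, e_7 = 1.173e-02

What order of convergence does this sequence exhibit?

Consecutive ratios: e_7/e_6 = 1.173e-02/1.903e-02 = 0.616395, e_6/e_5 = 1.903e-02/3.087e-02 = 0.616456.
p ≈ ln(0.616395)/ln(0.616456) = -0.4839/-0.4838 ≈ 1.00.
So the convergence is linear (order 1).

1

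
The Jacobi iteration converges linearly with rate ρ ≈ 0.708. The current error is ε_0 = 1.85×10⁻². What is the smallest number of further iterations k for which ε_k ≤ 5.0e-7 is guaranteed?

31

After k steps, ε_k ≈ 1.85×10⁻²·0.708^k.
Need 0.708^k ≤ 5.0e-7/1.85×10⁻² = 2.7027e-05.
k ≥ ln(2.7027e-05)/ln(0.708) = -10.5187/-0.34531 = 30.462.
Smallest integer k = 31.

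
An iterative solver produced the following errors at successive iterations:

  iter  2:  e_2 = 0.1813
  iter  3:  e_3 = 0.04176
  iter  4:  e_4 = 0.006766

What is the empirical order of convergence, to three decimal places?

p ≈ ln(e_4/e_3) / ln(e_3/e_2)
  = ln(0.006766/0.04176) / ln(0.04176/0.1813)
  = ln(0.162021) / ln(0.230336)
  = -1.820029 / -1.468216 ≈ 1.239619

1.240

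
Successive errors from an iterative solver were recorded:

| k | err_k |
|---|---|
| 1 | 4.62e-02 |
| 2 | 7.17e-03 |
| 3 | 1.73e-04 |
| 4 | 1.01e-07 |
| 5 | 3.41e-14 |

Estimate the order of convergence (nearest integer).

2

Consecutive ratios: err_5/err_4 = 3.41e-14/1.01e-07 = 3.37624e-07, err_4/err_3 = 1.01e-07/1.73e-04 = 0.000583815.
p ≈ ln(3.37624e-07)/ln(0.000583815) = -14.9013/-7.4459 ≈ 2.00.
So the convergence is quadratic (order 2).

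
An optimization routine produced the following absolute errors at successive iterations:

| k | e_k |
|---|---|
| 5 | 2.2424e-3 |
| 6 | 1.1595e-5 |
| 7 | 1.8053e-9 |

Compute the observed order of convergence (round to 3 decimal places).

p ≈ ln(e_7/e_6) / ln(e_6/e_5)
  = ln(1.8053e-9/1.1595e-5) / ln(1.1595e-5/2.2424e-3)
  = ln(0.000155696) / ln(0.0051708)
  = -8.767605 / -5.264728 ≈ 1.665348

1.665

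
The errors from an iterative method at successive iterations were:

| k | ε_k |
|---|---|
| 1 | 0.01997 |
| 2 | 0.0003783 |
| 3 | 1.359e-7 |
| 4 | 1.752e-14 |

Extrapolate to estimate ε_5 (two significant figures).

First estimate the order: p ≈ ln(ε_4/ε_3) / ln(ε_3/ε_2) = ln(1.752e-14/1.359e-7)/ln(1.359e-7/0.0003783) = ln(1.28918e-07)/ln(0.000359239) ≈ 2.0001.
Then ε_5 ≈ ε_4·(ε_4/ε_3)^p = 1.752e-14·(1.28918e-07)^2.0001 = 1.752e-14·1.65935e-14 ≈ 2.907e-28.

2.9e-28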